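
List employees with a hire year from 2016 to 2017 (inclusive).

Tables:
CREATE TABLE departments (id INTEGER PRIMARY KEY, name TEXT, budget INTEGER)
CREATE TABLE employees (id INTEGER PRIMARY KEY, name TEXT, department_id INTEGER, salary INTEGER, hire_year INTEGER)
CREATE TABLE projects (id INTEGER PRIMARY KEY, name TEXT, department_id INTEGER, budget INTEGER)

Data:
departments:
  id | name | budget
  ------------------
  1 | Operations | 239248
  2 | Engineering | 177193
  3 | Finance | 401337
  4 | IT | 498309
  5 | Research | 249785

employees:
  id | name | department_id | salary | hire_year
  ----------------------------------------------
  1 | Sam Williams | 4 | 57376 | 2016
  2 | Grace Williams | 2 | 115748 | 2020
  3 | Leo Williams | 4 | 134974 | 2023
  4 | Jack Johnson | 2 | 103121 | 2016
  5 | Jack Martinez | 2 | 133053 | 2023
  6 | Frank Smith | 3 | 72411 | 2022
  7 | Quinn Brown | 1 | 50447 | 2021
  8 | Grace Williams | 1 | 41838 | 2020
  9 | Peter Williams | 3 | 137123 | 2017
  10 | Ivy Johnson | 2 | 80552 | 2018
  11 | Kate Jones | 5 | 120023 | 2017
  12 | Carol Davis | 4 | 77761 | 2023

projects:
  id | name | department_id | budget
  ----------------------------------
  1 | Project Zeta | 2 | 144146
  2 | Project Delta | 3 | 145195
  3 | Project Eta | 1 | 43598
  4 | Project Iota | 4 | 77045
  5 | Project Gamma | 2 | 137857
SELECT name, hire_year FROM employees WHERE hire_year BETWEEN 2016 AND 2017

Execution result:
name | hire_year
Sam Williams | 2016
Jack Johnson | 2016
Peter Williams | 2017
Kate Jones | 2017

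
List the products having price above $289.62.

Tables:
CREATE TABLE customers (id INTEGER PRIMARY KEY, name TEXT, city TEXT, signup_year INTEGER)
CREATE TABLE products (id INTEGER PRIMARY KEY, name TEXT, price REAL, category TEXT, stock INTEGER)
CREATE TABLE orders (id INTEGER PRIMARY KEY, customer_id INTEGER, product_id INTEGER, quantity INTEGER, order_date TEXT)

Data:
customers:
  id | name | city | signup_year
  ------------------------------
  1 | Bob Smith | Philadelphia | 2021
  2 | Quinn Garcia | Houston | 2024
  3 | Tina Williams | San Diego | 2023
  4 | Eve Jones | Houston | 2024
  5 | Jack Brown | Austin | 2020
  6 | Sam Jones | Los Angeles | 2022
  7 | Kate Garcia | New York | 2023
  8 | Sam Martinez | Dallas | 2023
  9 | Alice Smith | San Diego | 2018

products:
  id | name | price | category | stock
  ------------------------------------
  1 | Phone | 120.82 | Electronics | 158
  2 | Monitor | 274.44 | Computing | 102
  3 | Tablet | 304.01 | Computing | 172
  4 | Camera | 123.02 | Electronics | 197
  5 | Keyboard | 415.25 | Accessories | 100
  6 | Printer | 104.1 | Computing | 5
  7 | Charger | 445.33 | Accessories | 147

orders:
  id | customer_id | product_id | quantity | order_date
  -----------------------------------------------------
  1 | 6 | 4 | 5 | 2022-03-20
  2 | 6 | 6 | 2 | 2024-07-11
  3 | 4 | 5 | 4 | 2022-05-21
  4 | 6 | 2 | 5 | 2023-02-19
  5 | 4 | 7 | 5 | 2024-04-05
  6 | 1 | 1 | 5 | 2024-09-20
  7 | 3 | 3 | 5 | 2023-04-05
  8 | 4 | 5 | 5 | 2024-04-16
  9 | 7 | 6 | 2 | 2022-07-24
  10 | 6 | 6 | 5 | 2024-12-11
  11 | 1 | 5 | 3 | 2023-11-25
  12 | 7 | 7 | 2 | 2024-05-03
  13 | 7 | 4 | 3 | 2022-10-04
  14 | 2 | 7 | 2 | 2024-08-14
SELECT name, price FROM products WHERE price > 289.62

Execution result:
name | price
Tablet | 304.01
Keyboard | 415.25
Charger | 445.33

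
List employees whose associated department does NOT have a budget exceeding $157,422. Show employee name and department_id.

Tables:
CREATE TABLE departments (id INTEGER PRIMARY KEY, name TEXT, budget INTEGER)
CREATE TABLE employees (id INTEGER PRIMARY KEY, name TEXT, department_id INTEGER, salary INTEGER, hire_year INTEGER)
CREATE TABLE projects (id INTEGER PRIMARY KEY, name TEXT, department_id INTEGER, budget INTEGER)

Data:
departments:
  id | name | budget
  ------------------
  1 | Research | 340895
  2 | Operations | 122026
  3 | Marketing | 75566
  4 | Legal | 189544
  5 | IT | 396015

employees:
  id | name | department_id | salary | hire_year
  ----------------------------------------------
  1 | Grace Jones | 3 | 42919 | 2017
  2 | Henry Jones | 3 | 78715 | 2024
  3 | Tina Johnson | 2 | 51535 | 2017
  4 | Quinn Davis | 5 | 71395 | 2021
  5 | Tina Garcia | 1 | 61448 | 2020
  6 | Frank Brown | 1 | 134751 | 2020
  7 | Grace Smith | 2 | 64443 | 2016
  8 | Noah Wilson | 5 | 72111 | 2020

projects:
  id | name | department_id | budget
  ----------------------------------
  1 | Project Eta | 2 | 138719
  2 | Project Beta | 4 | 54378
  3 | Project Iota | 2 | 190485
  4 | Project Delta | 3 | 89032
SELECT name, department_id FROM employees WHERE department_id NOT IN (SELECT id FROM departments WHERE budget > 157422)

Execution result:
name | department_id
Grace Jones | 3
Henry Jones | 3
Tina Johnson | 2
Grace Smith | 2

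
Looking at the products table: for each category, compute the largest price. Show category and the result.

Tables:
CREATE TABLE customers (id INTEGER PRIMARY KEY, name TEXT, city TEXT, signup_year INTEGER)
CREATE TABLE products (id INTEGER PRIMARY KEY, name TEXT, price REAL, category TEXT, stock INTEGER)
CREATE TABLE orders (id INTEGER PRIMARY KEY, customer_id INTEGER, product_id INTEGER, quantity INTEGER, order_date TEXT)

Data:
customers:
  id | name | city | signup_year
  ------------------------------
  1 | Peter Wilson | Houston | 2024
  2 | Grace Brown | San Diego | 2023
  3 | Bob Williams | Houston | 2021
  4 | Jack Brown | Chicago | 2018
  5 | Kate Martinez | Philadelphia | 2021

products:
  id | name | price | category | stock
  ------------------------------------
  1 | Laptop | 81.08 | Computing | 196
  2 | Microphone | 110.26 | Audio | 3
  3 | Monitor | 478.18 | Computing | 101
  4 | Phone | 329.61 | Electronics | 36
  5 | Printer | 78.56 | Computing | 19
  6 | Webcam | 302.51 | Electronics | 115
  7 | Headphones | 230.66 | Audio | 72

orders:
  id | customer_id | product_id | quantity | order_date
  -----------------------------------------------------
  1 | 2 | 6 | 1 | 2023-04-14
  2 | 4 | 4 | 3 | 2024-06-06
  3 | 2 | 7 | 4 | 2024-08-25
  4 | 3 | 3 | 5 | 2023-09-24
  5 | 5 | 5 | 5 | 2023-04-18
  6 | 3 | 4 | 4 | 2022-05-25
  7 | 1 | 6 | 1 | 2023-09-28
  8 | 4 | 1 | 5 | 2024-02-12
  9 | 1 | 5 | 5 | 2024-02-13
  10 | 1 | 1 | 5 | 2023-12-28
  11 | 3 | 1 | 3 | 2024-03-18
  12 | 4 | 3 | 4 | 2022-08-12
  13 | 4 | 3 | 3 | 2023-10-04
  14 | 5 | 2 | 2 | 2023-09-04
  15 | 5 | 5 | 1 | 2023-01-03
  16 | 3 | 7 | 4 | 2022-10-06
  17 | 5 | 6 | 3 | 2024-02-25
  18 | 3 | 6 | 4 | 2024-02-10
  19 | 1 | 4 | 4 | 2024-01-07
SELECT category, MAX(price) AS max_price FROM products GROUP BY category

Execution result:
category | max_price
Audio | 230.66
Computing | 478.18
Electronics | 329.61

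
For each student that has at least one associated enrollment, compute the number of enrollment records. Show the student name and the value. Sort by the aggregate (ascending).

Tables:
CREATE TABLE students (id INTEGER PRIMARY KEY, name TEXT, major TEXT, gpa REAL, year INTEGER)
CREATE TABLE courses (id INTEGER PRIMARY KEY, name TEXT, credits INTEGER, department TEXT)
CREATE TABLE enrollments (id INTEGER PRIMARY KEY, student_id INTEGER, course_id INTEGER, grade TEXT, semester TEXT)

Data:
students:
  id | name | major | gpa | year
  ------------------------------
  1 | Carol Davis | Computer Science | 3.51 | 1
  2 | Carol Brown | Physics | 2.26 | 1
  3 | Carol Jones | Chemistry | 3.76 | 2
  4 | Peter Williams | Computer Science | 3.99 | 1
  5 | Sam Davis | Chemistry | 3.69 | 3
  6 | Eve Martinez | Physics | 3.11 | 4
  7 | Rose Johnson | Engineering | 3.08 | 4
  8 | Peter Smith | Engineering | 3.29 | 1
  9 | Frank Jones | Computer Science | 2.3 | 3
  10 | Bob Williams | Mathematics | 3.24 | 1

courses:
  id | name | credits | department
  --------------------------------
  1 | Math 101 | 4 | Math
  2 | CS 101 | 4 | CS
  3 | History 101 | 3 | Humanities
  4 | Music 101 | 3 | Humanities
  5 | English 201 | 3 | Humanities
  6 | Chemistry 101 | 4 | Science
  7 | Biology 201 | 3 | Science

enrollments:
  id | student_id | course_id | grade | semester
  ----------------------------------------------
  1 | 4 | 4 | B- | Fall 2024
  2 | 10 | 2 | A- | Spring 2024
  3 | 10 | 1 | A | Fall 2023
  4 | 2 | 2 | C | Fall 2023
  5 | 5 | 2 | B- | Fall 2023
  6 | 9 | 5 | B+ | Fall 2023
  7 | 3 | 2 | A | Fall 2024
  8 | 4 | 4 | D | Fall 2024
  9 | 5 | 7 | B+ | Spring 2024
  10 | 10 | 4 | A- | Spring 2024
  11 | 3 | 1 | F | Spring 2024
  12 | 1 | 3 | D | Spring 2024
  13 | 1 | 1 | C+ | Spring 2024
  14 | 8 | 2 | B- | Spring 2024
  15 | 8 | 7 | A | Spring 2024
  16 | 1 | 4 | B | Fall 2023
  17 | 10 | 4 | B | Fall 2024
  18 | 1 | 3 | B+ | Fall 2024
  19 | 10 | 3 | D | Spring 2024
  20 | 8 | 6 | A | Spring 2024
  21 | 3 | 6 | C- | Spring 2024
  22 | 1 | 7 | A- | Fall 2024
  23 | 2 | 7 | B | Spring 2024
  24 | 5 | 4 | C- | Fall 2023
SELECT p.name, COUNT(*) AS n FROM enrollments c JOIN students p ON c.student_id = p.id GROUP BY p.id, p.name ORDER BY n ASC

Execution result:
name | n
Frank Jones | 1
Carol Brown | 2
Peter Williams | 2
Carol Jones | 3
Sam Davis | 3
Peter Smith | 3
Carol Davis | 5
Bob Williams | 5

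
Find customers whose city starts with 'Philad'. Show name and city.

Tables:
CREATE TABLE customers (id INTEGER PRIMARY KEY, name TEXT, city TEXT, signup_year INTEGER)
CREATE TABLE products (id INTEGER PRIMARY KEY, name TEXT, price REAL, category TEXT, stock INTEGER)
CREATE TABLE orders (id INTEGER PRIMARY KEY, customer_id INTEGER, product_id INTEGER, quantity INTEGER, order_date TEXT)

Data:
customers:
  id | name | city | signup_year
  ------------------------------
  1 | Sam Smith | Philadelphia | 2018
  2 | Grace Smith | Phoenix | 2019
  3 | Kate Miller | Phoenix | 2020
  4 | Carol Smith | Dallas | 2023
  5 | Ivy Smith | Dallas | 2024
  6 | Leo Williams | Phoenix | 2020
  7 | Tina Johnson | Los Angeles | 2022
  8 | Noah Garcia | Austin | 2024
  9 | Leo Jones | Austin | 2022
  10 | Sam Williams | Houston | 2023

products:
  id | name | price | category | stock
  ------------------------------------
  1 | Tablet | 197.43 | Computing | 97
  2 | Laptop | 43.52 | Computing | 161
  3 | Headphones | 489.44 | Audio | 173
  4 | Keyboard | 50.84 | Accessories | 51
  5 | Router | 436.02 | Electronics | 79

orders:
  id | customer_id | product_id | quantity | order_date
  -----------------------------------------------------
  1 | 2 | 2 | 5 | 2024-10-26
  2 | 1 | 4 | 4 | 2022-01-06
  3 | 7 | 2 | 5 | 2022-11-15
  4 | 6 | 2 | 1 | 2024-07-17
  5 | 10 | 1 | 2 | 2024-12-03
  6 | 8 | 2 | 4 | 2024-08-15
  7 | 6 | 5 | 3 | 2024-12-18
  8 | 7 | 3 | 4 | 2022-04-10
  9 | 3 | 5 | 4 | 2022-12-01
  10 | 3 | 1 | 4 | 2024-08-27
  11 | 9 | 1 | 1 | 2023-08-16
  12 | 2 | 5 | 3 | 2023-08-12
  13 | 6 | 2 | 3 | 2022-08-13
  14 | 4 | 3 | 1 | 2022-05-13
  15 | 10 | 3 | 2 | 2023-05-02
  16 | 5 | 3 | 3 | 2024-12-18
SELECT name, city FROM customers WHERE city LIKE 'Philad%'

Execution result:
name | city
Sam Smith | Philadelphia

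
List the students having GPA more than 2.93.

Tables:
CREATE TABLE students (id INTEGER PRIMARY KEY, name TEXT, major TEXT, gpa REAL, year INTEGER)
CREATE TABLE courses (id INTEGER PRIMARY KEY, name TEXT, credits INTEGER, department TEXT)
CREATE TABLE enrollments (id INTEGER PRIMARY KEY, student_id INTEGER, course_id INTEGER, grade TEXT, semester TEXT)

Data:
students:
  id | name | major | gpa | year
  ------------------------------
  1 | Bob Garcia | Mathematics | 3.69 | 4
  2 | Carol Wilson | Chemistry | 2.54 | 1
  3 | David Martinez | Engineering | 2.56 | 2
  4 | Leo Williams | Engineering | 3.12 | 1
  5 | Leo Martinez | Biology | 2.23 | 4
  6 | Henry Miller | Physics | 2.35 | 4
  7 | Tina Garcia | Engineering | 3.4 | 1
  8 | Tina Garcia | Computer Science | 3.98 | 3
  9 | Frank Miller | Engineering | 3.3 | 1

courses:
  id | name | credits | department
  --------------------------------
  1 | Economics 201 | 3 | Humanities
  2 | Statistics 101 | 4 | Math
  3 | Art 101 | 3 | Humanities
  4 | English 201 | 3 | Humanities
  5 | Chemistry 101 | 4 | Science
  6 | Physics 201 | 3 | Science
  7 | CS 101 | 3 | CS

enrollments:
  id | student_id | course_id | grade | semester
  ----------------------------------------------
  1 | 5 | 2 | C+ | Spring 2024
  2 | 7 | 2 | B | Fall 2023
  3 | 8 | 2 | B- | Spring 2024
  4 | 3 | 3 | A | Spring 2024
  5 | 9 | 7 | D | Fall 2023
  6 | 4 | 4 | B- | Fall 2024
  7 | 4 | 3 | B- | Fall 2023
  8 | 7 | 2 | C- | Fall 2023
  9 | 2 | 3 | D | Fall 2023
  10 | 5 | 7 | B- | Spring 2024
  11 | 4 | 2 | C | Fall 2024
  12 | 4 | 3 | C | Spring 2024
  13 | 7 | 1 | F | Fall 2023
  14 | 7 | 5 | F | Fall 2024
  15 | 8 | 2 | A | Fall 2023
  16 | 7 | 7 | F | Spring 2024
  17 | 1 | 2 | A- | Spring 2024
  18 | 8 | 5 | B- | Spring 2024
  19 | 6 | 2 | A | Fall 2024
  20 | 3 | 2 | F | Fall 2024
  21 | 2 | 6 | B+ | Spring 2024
SELECT name, gpa FROM students WHERE gpa > 2.93

Execution result:
name | gpa
Bob Garcia | 3.69
Leo Williams | 3.12
Tina Garcia | 3.40
Tina Garcia | 3.98
Frank Miller | 3.30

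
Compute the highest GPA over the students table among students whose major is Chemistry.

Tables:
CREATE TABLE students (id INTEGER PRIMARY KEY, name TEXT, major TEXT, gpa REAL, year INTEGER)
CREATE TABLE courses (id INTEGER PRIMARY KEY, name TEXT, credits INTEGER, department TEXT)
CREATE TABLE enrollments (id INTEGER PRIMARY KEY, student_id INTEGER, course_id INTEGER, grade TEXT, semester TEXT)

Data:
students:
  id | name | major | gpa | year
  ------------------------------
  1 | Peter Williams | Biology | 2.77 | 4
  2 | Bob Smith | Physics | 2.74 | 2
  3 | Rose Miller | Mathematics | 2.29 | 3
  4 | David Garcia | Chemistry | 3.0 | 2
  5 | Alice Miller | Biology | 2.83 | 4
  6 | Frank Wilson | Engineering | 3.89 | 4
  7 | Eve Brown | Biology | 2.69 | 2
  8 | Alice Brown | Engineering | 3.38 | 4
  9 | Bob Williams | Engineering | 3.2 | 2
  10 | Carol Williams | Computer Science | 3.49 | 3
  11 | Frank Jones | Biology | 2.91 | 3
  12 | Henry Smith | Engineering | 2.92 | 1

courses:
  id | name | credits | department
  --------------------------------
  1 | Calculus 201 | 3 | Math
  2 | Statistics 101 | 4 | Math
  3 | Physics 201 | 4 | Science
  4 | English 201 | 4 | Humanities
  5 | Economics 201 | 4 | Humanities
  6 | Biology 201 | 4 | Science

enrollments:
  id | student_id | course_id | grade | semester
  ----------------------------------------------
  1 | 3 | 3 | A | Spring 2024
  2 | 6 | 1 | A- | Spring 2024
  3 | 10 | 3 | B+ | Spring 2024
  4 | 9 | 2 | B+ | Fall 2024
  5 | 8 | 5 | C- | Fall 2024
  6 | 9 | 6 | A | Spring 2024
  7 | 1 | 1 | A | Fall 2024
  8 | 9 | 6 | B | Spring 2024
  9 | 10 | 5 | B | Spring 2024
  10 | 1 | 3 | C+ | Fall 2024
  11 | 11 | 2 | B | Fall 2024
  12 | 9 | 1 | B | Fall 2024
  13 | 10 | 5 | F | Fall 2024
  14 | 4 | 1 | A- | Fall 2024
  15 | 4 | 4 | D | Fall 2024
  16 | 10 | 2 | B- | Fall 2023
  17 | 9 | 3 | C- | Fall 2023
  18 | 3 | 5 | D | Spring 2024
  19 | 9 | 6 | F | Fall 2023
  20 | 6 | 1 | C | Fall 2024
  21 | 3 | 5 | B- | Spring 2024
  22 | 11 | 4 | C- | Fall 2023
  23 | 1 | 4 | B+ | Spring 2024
SELECT MAX(gpa) FROM students WHERE major = 'Chemistry'

Execution result:
3.00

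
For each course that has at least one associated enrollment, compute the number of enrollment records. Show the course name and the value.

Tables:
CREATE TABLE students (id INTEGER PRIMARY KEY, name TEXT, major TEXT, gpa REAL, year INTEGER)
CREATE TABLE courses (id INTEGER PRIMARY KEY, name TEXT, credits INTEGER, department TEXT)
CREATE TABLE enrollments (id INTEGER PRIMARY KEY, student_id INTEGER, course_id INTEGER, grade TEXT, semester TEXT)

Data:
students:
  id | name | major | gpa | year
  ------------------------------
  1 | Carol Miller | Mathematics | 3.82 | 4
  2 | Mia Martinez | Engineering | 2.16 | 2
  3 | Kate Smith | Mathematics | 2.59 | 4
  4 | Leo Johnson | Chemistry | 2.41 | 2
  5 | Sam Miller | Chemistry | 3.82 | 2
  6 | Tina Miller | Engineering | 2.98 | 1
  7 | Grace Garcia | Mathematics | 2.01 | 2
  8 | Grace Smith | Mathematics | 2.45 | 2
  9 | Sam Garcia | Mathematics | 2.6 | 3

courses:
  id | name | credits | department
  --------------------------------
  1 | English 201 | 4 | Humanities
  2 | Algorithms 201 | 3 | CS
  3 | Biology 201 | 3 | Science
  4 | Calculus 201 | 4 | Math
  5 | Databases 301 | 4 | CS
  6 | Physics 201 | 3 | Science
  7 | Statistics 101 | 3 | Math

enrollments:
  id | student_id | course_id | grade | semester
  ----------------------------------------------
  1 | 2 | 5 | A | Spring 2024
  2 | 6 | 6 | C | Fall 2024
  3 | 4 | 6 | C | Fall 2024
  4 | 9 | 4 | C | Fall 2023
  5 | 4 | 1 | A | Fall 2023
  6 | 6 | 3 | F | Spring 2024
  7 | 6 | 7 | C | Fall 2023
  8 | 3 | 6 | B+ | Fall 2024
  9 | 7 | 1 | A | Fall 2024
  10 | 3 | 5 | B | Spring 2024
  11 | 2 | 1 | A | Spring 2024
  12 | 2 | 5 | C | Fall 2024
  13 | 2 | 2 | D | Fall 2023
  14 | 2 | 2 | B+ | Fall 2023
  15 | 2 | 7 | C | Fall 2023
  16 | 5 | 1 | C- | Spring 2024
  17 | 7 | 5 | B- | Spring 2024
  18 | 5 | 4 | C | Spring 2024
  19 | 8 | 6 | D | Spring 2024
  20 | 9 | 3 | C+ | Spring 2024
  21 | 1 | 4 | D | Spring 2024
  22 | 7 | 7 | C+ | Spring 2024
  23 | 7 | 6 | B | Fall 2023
SELECT p.name, COUNT(*) AS n FROM enrollments c JOIN courses p ON c.course_id = p.id GROUP BY p.id, p.name

Execution result:
name | n
English 201 | 4
Algorithms 201 | 2
Biology 201 | 2
Calculus 201 | 3
Databases 301 | 4
Physics 201 | 5
Statistics 101 | 3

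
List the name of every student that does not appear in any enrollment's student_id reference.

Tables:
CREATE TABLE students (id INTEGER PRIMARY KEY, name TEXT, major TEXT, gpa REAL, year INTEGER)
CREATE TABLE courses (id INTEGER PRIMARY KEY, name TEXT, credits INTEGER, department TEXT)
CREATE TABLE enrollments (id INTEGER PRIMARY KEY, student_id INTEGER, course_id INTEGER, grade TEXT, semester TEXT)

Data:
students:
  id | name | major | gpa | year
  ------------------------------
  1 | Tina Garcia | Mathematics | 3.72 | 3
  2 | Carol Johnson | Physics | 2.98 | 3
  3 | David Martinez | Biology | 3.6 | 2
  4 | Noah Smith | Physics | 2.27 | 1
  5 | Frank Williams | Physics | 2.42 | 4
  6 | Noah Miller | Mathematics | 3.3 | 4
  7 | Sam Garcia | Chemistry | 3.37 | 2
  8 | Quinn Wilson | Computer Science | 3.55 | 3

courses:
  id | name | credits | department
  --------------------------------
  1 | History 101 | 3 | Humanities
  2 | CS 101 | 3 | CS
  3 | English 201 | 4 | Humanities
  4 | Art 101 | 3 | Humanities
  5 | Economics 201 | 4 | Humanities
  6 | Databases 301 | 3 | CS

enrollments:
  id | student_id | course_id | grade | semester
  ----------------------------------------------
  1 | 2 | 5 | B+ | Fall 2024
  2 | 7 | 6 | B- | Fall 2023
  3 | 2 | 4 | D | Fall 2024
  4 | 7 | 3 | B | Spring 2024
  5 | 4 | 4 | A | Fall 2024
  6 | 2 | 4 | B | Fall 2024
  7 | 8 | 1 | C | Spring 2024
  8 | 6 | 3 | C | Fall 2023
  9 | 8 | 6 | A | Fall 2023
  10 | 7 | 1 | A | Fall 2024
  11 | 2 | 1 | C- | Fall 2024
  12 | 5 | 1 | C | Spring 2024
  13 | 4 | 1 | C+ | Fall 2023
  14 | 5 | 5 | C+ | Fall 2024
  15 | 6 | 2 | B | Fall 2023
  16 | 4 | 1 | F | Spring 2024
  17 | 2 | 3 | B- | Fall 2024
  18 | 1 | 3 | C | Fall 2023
SELECT p.name FROM students p LEFT JOIN enrollments c ON c.student_id = p.id WHERE c.id IS NULL

Execution result:
David Martinez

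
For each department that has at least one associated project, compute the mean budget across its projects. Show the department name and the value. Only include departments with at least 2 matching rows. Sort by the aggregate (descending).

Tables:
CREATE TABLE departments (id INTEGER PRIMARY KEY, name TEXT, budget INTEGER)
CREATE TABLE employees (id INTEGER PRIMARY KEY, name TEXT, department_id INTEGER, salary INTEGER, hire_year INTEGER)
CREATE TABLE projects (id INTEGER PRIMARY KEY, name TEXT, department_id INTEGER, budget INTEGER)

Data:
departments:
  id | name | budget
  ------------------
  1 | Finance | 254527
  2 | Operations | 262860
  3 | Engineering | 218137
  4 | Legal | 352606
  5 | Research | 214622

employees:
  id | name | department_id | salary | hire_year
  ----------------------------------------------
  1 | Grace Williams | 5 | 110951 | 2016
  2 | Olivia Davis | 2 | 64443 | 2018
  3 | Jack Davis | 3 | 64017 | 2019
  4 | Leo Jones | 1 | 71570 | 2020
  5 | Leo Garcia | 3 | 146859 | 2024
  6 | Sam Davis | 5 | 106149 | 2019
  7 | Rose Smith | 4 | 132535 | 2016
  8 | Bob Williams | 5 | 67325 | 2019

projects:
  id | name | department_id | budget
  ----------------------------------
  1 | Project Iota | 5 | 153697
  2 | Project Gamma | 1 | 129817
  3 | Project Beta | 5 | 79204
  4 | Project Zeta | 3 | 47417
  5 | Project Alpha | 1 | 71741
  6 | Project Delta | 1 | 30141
SELECT p.name, AVG(c.budget) AS avg_budget FROM projects c JOIN departments p ON c.department_id = p.id GROUP BY p.id, p.name HAVING COUNT(*) >= 2 ORDER BY avg_budget DESC

Execution result:
name | avg_budget
Research | 116450.50
Finance | 77233.00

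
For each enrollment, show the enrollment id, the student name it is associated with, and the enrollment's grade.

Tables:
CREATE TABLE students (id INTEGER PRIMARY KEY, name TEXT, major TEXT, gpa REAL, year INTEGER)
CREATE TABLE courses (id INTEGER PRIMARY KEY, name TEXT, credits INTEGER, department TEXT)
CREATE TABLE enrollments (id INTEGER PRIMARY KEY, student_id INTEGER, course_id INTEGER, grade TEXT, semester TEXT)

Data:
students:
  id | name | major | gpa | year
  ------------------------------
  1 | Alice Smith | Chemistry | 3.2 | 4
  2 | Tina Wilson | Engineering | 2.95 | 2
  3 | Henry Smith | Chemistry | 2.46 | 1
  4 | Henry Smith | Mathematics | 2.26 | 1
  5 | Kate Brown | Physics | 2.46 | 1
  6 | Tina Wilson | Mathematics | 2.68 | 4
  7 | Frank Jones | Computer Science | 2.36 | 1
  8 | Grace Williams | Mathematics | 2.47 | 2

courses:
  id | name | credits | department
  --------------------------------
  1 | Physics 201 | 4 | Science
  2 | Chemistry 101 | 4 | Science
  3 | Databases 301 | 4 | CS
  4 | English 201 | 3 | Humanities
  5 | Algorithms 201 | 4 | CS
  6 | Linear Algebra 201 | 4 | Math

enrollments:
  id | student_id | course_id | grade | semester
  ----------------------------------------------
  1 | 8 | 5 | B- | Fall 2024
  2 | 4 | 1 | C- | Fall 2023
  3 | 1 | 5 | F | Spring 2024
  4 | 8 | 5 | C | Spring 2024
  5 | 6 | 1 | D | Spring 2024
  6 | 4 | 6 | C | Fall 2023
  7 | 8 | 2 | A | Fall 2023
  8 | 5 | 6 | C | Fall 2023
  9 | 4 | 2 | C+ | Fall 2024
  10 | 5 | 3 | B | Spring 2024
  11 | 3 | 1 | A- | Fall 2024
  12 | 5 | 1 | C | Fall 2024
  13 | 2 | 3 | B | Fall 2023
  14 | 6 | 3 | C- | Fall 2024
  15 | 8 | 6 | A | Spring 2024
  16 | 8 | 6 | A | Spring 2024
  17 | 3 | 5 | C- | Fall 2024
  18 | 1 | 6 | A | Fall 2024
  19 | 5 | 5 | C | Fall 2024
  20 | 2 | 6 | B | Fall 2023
SELECT c.id, p.name AS student, c.grade FROM enrollments c JOIN students p ON c.student_id = p.id

Execution result:
id | student | grade
1 | Grace Williams | B-
2 | Henry Smith | C-
3 | Alice Smith | F
4 | Grace Williams | C
5 | Tina Wilson | D
6 | Henry Smith | C
7 | Grace Williams | A
8 | Kate Brown | C
9 | Henry Smith | C+
10 | Kate Brown | B
11 | Henry Smith | A-
12 | Kate Brown | C
13 | Tina Wilson | B
14 | Tina Wilson | C-
15 | Grace Williams | A
16 | Grace Williams | A
17 | Henry Smith | C-
18 | Alice Smith | A
19 | Kate Brown | C
20 | Tina Wilson | B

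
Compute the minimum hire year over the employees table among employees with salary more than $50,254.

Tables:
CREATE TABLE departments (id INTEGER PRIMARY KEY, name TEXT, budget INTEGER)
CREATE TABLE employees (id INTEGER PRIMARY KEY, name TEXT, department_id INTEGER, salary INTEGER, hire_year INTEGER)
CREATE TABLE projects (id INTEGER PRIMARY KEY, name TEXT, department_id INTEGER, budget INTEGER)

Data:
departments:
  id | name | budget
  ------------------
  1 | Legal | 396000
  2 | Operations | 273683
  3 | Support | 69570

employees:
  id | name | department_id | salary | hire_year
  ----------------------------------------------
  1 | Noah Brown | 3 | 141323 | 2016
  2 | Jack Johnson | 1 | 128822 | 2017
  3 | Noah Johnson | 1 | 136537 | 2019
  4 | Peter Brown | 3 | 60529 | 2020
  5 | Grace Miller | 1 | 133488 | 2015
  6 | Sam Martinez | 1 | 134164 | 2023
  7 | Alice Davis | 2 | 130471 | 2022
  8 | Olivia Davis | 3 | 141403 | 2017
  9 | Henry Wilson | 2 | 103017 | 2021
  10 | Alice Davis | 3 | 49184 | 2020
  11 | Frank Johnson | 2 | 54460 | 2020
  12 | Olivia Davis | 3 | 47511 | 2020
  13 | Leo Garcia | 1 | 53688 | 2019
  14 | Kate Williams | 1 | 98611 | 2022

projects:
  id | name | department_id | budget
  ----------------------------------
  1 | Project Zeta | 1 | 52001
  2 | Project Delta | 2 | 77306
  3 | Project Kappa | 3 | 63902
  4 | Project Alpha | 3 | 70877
SELECT MIN(hire_year) FROM employees WHERE salary > 50254

Execution result:
2015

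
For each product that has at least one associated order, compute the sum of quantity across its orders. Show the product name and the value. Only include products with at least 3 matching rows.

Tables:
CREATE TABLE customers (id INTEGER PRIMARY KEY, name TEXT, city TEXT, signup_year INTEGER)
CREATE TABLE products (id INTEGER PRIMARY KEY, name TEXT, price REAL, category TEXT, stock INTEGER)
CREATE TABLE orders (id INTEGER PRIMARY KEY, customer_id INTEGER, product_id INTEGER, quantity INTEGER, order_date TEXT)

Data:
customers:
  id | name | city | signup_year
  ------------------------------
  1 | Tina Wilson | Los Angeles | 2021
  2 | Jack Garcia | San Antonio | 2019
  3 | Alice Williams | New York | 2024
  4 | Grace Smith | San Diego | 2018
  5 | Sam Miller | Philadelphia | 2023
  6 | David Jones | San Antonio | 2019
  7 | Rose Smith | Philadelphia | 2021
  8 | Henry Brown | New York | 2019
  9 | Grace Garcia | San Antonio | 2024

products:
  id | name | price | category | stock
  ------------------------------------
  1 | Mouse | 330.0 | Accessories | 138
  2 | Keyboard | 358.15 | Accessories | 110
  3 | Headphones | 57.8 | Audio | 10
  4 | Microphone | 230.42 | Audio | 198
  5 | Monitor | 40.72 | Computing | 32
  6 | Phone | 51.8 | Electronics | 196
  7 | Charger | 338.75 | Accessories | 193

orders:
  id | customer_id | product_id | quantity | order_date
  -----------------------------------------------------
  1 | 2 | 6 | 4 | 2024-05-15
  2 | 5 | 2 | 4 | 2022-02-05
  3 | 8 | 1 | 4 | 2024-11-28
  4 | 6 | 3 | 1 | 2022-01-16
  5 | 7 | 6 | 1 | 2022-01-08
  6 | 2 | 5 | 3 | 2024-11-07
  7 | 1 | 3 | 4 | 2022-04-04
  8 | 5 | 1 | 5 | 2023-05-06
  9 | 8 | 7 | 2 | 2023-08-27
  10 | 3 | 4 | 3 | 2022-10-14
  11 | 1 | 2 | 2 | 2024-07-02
SELECT p.name, SUM(c.quantity) AS sum_quantity FROM orders c JOIN products p ON c.product_id = p.id GROUP BY p.id, p.name HAVING COUNT(*) >= 3

Execution result:
(no rows)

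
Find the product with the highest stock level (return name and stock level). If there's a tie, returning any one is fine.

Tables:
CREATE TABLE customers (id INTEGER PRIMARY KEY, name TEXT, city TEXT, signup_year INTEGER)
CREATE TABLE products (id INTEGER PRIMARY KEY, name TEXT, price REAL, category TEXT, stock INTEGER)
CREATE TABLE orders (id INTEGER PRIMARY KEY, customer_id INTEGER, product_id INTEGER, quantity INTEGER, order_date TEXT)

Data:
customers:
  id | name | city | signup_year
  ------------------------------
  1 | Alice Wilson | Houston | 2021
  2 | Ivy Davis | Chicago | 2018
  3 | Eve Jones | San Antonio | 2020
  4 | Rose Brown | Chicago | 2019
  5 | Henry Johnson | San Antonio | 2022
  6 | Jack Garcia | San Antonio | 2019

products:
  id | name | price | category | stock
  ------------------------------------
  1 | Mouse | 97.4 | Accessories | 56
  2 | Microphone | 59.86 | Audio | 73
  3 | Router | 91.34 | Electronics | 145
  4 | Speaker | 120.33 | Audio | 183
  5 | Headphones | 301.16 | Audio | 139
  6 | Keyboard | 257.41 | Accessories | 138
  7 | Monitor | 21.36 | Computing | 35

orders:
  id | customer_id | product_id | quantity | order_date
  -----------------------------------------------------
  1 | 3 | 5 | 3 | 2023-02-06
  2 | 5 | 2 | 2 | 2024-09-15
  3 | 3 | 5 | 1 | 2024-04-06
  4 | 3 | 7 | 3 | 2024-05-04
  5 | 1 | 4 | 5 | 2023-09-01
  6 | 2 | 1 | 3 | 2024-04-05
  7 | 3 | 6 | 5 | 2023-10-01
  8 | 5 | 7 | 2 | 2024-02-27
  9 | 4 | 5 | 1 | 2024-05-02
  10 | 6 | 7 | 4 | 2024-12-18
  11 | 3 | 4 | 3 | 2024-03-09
SELECT name, stock FROM products ORDER BY stock DESC LIMIT 1

Execution result:
name | stock
Speaker | 183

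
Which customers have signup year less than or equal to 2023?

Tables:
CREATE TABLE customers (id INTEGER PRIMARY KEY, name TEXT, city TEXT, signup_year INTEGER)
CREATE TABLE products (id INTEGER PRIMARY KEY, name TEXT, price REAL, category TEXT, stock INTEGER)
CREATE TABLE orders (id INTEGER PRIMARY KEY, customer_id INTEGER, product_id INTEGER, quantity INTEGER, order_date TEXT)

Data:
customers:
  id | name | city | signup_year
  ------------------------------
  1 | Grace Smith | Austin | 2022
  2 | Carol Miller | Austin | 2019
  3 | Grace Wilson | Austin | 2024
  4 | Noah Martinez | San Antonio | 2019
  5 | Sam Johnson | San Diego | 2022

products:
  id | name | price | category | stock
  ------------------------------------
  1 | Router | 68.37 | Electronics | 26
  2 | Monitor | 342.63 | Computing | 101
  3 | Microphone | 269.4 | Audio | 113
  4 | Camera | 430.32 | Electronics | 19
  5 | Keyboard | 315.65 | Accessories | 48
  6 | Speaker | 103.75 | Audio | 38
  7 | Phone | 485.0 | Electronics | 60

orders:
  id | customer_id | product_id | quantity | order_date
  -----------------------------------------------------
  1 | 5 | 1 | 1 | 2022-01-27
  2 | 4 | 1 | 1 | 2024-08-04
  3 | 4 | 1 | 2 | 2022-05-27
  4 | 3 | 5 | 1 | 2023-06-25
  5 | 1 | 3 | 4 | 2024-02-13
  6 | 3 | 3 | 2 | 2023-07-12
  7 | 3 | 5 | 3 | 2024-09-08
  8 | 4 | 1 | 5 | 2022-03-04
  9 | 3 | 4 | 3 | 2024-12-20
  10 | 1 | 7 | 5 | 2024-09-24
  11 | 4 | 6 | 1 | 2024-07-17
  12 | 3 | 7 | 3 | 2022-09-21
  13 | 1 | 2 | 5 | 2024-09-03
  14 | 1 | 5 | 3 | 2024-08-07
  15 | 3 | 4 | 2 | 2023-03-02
SELECT name, signup_year FROM customers WHERE signup_year <= 2023

Execution result:
name | signup_year
Grace Smith | 2022
Carol Miller | 2019
Noah Martinez | 2019
Sam Johnson | 2022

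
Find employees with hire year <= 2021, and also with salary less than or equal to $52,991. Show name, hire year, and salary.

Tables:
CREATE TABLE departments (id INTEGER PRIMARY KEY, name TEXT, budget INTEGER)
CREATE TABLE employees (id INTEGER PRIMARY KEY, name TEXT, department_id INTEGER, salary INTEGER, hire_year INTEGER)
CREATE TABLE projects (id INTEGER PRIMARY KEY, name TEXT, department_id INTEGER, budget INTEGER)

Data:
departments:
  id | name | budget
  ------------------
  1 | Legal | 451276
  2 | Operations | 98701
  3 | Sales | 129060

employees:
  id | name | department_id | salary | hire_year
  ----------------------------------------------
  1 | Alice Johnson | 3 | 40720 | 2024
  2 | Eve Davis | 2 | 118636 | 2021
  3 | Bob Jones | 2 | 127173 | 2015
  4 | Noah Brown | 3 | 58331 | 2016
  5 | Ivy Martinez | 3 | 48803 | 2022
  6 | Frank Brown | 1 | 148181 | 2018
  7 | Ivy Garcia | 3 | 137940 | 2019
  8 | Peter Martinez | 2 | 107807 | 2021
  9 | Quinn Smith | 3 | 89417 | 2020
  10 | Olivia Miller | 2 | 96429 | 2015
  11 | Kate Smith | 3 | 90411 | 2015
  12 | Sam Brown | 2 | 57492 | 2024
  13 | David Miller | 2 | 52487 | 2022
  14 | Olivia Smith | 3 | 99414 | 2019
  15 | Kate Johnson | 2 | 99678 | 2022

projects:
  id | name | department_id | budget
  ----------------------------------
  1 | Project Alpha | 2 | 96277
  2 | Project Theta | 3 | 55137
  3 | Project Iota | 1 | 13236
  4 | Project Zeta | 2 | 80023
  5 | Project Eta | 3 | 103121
SELECT name, hire_year, salary FROM employees WHERE hire_year <= 2021 AND salary <= 52991

Execution result:
(no rows)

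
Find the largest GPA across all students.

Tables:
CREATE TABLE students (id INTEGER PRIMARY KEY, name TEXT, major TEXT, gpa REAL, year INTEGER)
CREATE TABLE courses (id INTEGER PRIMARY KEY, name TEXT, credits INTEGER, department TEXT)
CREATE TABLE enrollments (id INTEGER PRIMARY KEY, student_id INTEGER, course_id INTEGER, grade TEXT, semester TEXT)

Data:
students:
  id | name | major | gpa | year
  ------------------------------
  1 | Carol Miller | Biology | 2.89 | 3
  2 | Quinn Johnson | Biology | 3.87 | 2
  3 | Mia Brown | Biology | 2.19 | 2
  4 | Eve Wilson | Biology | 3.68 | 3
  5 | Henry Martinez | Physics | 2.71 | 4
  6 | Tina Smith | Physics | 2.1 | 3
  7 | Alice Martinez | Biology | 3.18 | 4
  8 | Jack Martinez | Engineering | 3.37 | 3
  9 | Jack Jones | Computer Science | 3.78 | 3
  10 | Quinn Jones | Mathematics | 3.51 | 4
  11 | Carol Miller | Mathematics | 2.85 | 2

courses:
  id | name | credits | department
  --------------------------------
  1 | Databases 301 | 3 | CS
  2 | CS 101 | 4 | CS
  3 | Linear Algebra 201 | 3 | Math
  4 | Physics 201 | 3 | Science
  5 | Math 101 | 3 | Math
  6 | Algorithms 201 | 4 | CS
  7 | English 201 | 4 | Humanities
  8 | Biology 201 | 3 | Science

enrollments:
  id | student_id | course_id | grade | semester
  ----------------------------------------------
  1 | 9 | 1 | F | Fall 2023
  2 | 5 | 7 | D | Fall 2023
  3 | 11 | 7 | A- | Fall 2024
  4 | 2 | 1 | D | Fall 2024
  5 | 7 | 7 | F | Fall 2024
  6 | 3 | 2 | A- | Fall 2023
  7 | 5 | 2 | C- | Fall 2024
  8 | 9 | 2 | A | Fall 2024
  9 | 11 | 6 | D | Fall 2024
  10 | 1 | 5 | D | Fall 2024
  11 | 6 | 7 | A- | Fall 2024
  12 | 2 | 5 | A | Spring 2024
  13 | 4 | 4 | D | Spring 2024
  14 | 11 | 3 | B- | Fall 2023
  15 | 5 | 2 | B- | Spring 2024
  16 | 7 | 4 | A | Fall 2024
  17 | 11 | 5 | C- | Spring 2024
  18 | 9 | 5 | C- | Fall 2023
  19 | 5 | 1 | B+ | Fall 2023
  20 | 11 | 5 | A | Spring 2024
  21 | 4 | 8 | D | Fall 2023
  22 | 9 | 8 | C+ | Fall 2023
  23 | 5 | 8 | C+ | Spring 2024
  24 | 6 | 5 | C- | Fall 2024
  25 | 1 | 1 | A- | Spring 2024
SELECT MAX(gpa) FROM students

Execution result:
3.87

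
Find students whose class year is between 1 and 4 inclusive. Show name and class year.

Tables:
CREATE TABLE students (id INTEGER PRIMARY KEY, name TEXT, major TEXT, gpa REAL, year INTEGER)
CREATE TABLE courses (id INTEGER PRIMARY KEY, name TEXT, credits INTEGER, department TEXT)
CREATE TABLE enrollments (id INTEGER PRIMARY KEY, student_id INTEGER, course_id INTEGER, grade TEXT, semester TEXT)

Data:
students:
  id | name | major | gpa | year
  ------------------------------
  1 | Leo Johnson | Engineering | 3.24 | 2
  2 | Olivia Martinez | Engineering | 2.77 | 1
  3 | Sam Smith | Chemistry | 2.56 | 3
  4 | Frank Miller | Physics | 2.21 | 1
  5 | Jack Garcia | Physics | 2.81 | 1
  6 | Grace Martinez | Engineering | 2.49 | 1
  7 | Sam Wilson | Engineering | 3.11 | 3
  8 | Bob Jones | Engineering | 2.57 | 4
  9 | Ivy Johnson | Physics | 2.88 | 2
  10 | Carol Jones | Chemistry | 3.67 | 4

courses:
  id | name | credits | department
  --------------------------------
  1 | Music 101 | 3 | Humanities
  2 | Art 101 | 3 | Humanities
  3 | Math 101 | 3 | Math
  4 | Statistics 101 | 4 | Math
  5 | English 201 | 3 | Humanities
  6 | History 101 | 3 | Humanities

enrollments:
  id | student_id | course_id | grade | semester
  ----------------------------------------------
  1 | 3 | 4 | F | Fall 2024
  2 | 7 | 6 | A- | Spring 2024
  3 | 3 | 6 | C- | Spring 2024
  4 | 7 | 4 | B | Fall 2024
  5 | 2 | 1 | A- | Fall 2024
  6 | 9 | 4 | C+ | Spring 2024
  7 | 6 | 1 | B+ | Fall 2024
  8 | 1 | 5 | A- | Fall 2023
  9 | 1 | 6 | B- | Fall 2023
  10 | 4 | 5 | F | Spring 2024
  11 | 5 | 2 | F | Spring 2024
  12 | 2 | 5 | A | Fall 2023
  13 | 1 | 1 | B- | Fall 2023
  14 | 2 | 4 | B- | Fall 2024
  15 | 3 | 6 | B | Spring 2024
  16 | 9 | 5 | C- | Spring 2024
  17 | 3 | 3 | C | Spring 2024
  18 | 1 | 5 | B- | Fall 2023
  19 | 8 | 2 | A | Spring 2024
SELECT name, year FROM students WHERE year BETWEEN 1 AND 4

Execution result:
name | year
Leo Johnson | 2
Olivia Martinez | 1
Sam Smith | 3
Frank Miller | 1
Jack Garcia | 1
Grace Martinez | 1
Sam Wilson | 3
Bob Jones | 4
Ivy Johnson | 2
Carol Jones | 4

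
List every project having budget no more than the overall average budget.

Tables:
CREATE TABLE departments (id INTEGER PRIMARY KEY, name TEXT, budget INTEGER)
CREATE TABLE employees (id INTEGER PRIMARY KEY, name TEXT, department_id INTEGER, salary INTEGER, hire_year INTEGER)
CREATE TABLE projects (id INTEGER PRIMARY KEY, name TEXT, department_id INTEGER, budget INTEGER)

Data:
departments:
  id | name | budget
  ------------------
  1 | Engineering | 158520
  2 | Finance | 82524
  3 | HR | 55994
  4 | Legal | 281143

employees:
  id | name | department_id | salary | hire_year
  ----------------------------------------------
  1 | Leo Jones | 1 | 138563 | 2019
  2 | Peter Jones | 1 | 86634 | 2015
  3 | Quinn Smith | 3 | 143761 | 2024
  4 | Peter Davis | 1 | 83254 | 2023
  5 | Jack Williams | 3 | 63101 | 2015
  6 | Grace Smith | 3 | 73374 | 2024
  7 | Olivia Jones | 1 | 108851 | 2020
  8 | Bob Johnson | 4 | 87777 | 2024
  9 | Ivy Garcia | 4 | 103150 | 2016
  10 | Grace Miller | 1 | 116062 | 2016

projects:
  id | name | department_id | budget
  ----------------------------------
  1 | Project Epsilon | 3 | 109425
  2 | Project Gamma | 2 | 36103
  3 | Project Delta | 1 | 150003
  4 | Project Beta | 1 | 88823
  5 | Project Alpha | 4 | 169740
SELECT name, budget FROM projects WHERE budget <= (SELECT AVG(budget) FROM projects)

Execution result:
name | budget
Project Epsilon | 109425
Project Gamma | 36103
Project Beta | 88823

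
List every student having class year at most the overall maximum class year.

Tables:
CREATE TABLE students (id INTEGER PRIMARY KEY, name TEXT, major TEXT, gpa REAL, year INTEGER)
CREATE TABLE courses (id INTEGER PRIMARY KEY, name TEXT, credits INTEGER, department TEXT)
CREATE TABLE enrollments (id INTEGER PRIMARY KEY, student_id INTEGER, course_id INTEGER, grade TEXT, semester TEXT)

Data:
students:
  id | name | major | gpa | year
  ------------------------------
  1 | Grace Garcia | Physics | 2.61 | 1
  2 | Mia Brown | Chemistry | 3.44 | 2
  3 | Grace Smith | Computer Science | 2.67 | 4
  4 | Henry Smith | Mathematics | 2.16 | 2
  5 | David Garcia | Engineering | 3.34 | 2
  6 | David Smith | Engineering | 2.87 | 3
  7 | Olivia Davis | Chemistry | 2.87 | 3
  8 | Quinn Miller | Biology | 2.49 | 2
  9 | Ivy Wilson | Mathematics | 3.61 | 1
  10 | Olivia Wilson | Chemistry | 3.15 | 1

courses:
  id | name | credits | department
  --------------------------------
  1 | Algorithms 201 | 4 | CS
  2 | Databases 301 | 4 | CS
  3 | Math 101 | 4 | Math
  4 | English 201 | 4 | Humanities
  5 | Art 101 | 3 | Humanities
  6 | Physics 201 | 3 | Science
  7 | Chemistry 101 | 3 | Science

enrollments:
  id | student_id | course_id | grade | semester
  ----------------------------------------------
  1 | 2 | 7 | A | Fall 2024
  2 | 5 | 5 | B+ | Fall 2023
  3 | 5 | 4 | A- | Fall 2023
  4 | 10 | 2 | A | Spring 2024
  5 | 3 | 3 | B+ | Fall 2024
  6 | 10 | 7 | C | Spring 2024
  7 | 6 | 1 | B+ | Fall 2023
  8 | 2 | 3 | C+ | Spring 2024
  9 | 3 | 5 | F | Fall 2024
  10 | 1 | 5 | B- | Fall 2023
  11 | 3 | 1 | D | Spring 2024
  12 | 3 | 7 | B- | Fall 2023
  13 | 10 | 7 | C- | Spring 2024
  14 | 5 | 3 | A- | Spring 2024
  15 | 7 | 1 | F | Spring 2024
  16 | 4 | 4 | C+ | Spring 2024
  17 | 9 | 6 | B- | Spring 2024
SELECT name, year FROM students WHERE year <= (SELECT MAX(year) FROM students)

Execution result:
name | year
Grace Garcia | 1
Mia Brown | 2
Grace Smith | 4
Henry Smith | 2
David Garcia | 2
David Smith | 3
Olivia Davis | 3
Quinn Miller | 2
Ivy Wilson | 1
Olivia Wilson | 1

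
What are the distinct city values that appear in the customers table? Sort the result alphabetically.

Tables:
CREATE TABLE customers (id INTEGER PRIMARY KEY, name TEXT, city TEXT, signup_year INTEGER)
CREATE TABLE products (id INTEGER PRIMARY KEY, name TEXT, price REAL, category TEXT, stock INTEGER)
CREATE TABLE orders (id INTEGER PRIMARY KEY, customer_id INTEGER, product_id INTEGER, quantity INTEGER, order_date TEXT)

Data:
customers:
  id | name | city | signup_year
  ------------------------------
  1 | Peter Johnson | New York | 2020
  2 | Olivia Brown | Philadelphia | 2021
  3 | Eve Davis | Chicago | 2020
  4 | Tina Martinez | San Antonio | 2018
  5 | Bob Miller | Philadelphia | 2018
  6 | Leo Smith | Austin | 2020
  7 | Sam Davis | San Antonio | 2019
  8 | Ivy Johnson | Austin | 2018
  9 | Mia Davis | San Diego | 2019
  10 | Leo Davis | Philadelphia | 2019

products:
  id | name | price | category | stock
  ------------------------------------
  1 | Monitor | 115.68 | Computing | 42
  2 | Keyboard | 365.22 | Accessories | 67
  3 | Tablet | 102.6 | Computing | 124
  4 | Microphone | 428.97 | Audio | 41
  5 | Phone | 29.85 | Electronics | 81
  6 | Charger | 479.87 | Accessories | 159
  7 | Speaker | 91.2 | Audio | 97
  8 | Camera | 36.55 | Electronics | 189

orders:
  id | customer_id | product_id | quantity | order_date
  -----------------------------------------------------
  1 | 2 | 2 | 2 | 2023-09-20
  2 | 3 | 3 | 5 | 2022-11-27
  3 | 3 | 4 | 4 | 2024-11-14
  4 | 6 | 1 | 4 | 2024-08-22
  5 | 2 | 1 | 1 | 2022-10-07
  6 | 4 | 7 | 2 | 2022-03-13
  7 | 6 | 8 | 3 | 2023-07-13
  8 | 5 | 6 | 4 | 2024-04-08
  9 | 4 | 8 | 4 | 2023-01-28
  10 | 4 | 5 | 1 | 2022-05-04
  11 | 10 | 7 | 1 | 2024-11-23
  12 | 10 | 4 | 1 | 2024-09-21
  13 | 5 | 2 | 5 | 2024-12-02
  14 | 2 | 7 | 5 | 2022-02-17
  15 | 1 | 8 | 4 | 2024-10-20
SELECT DISTINCT city FROM customers ORDER BY city

Execution result:
city
Austin
Chicago
New York
Philadelphia
San Antonio
San Diego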